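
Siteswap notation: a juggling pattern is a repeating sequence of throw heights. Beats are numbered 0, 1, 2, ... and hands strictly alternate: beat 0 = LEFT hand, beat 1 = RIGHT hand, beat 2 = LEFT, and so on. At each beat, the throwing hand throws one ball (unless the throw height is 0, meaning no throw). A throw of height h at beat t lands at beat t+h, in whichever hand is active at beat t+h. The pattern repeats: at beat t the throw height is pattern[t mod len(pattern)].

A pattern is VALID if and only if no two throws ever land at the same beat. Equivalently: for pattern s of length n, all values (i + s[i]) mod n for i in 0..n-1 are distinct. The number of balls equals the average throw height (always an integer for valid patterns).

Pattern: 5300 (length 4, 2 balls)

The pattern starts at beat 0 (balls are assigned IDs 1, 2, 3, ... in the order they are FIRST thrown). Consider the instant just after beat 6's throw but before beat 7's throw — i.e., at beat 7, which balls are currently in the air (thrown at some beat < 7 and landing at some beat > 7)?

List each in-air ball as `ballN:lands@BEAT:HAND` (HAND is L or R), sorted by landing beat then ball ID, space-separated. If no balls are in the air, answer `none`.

Beat 0 (L): throw ball1 h=5 -> lands@5:R; in-air after throw: [b1@5:R]
Beat 1 (R): throw ball2 h=3 -> lands@4:L; in-air after throw: [b2@4:L b1@5:R]
Beat 4 (L): throw ball2 h=5 -> lands@9:R; in-air after throw: [b1@5:R b2@9:R]
Beat 5 (R): throw ball1 h=3 -> lands@8:L; in-air after throw: [b1@8:L b2@9:R]

Answer: ball1:lands@8:L ball2:lands@9:R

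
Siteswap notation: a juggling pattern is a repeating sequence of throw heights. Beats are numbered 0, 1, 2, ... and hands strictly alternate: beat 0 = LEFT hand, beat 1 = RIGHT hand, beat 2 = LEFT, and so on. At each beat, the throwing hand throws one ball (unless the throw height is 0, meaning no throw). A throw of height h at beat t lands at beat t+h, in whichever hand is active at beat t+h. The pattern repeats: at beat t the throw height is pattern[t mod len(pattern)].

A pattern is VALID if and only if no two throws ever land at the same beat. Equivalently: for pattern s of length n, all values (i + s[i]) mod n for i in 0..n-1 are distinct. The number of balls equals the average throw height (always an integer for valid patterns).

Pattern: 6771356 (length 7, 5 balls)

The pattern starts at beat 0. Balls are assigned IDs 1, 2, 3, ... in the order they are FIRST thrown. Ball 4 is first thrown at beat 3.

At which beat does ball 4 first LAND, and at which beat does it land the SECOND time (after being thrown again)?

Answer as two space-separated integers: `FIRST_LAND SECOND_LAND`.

Beat 0 (L): throw ball1 h=6 -> lands@6:L; in-air after throw: [b1@6:L]
Beat 1 (R): throw ball2 h=7 -> lands@8:L; in-air after throw: [b1@6:L b2@8:L]
Beat 2 (L): throw ball3 h=7 -> lands@9:R; in-air after throw: [b1@6:L b2@8:L b3@9:R]
Beat 3 (R): throw ball4 h=1 -> lands@4:L; in-air after throw: [b4@4:L b1@6:L b2@8:L b3@9:R]
Beat 4 (L): throw ball4 h=3 -> lands@7:R; in-air after throw: [b1@6:L b4@7:R b2@8:L b3@9:R]
Beat 5 (R): throw ball5 h=5 -> lands@10:L; in-air after throw: [b1@6:L b4@7:R b2@8:L b3@9:R b5@10:L]
Beat 6 (L): throw ball1 h=6 -> lands@12:L; in-air after throw: [b4@7:R b2@8:L b3@9:R b5@10:L b1@12:L]
Beat 7 (R): throw ball4 h=6 -> lands@13:R; in-air after throw: [b2@8:L b3@9:R b5@10:L b1@12:L b4@13:R]
Ball 4: thrown@3 h=1 -> first land @4; rethrown@4 h=3 -> second land @7

Answer: 4 7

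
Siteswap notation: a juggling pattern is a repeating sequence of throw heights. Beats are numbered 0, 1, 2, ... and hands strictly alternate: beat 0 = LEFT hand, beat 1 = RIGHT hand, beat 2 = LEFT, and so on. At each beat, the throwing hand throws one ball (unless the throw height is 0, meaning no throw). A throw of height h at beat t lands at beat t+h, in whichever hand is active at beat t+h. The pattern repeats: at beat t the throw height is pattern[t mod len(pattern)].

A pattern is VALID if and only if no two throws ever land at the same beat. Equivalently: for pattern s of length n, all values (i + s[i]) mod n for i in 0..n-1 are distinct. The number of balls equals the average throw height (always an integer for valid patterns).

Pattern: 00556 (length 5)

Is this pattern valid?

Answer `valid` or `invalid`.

Answer: invalid

Derivation:
i=0: (i + s[i]) mod n = (0 + 0) mod 5 = 0
i=1: (i + s[i]) mod n = (1 + 0) mod 5 = 1
i=2: (i + s[i]) mod n = (2 + 5) mod 5 = 2
i=3: (i + s[i]) mod n = (3 + 5) mod 5 = 3
i=4: (i + s[i]) mod n = (4 + 6) mod 5 = 0
Residues: [0, 1, 2, 3, 0], distinct: False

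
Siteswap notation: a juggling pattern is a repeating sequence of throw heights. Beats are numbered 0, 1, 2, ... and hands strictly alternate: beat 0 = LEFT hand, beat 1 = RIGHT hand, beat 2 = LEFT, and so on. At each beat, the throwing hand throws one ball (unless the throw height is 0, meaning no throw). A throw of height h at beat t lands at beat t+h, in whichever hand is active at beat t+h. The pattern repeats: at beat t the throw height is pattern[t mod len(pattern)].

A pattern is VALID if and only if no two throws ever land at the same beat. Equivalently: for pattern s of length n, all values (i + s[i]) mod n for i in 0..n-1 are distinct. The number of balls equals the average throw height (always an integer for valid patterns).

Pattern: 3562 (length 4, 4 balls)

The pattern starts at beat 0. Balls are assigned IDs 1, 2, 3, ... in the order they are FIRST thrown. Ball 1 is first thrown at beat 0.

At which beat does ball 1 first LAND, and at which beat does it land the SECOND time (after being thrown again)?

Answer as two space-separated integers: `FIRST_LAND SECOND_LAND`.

Answer: 3 5

Derivation:
Beat 0 (L): throw ball1 h=3 -> lands@3:R; in-air after throw: [b1@3:R]
Beat 1 (R): throw ball2 h=5 -> lands@6:L; in-air after throw: [b1@3:R b2@6:L]
Beat 2 (L): throw ball3 h=6 -> lands@8:L; in-air after throw: [b1@3:R b2@6:L b3@8:L]
Beat 3 (R): throw ball1 h=2 -> lands@5:R; in-air after throw: [b1@5:R b2@6:L b3@8:L]
Beat 4 (L): throw ball4 h=3 -> lands@7:R; in-air after throw: [b1@5:R b2@6:L b4@7:R b3@8:L]
Beat 5 (R): throw ball1 h=5 -> lands@10:L; in-air after throw: [b2@6:L b4@7:R b3@8:L b1@10:L]
Ball 1: thrown@0 h=3 -> first land @3; rethrown@3 h=2 -> second land @5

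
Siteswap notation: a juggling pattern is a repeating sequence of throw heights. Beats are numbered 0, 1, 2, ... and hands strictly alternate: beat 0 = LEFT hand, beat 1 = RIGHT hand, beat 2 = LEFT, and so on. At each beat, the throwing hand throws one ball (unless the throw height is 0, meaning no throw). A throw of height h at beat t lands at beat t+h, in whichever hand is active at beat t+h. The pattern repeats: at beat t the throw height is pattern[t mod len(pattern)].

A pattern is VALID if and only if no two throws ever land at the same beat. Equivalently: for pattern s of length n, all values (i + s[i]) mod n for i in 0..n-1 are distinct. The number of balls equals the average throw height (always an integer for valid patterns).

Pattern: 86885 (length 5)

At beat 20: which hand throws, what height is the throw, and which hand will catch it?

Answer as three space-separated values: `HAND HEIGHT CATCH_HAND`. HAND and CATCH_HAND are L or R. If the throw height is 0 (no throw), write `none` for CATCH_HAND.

Beat 20: 20 mod 2 = 0, so hand = L
Throw height = pattern[20 mod 5] = pattern[0] = 8
Lands at beat 20+8=28, 28 mod 2 = 0, so catch hand = L

Answer: L 8 L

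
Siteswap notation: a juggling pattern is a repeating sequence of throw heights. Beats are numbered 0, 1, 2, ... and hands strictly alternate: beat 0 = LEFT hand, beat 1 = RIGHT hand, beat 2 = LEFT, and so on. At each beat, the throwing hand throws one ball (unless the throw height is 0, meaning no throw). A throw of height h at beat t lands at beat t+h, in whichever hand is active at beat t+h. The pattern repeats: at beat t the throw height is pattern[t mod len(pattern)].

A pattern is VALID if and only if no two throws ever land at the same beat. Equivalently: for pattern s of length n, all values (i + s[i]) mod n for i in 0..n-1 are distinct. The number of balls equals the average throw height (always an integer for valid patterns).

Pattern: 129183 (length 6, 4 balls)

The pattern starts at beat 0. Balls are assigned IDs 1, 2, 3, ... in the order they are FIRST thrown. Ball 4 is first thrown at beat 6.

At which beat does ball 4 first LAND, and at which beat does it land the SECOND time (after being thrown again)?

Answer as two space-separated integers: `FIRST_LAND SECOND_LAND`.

Beat 0 (L): throw ball1 h=1 -> lands@1:R; in-air after throw: [b1@1:R]
Beat 1 (R): throw ball1 h=2 -> lands@3:R; in-air after throw: [b1@3:R]
Beat 2 (L): throw ball2 h=9 -> lands@11:R; in-air after throw: [b1@3:R b2@11:R]
Beat 3 (R): throw ball1 h=1 -> lands@4:L; in-air after throw: [b1@4:L b2@11:R]
Beat 4 (L): throw ball1 h=8 -> lands@12:L; in-air after throw: [b2@11:R b1@12:L]
Beat 5 (R): throw ball3 h=3 -> lands@8:L; in-air after throw: [b3@8:L b2@11:R b1@12:L]
Beat 6 (L): throw ball4 h=1 -> lands@7:R; in-air after throw: [b4@7:R b3@8:L b2@11:R b1@12:L]
Beat 7 (R): throw ball4 h=2 -> lands@9:R; in-air after throw: [b3@8:L b4@9:R b2@11:R b1@12:L]
Beat 8 (L): throw ball3 h=9 -> lands@17:R; in-air after throw: [b4@9:R b2@11:R b1@12:L b3@17:R]
Beat 9 (R): throw ball4 h=1 -> lands@10:L; in-air after throw: [b4@10:L b2@11:R b1@12:L b3@17:R]
Ball 4: thrown@6 h=1 -> first land @7; rethrown@7 h=2 -> second land @9

Answer: 7 9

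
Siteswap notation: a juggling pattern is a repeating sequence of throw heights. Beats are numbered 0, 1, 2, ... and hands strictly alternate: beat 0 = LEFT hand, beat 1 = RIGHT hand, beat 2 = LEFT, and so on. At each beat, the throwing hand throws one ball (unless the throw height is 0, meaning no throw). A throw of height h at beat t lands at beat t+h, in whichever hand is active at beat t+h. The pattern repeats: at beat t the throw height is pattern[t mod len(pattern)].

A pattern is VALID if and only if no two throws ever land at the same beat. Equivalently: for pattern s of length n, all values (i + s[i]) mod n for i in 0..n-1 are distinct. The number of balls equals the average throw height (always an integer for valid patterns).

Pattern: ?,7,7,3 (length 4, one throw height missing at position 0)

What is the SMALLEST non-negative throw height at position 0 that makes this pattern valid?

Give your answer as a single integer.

i=0: s[i]=? (unknown)
i=1: (1 + 7) mod 4 = 0
i=2: (2 + 7) mod 4 = 1
i=3: (3 + 3) mod 4 = 2
Known residues: [0, 1, 2]; need a permutation of 0..3, so missing residue r = 3
Need (0 + s) mod 4 = 3; smallest s = (3 - 0) mod 4 = 3

Answer: 3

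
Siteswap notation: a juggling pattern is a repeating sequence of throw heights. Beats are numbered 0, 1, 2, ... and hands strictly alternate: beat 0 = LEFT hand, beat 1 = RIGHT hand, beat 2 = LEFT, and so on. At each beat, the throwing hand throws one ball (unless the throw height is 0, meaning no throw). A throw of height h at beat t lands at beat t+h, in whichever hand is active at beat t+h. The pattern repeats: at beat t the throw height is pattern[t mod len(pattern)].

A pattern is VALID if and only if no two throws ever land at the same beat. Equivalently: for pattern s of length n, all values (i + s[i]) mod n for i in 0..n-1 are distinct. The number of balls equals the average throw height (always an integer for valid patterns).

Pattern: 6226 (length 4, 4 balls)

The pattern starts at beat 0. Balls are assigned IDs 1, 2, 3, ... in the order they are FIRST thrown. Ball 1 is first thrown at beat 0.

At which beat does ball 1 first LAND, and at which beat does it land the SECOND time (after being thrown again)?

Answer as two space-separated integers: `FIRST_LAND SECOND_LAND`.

Beat 0 (L): throw ball1 h=6 -> lands@6:L; in-air after throw: [b1@6:L]
Beat 1 (R): throw ball2 h=2 -> lands@3:R; in-air after throw: [b2@3:R b1@6:L]
Beat 2 (L): throw ball3 h=2 -> lands@4:L; in-air after throw: [b2@3:R b3@4:L b1@6:L]
Beat 3 (R): throw ball2 h=6 -> lands@9:R; in-air after throw: [b3@4:L b1@6:L b2@9:R]
Beat 4 (L): throw ball3 h=6 -> lands@10:L; in-air after throw: [b1@6:L b2@9:R b3@10:L]
Beat 5 (R): throw ball4 h=2 -> lands@7:R; in-air after throw: [b1@6:L b4@7:R b2@9:R b3@10:L]
Beat 6 (L): throw ball1 h=2 -> lands@8:L; in-air after throw: [b4@7:R b1@8:L b2@9:R b3@10:L]
Beat 7 (R): throw ball4 h=6 -> lands@13:R; in-air after throw: [b1@8:L b2@9:R b3@10:L b4@13:R]
Beat 8 (L): throw ball1 h=6 -> lands@14:L; in-air after throw: [b2@9:R b3@10:L b4@13:R b1@14:L]
Ball 1: thrown@0 h=6 -> first land @6; rethrown@6 h=2 -> second land @8

Answer: 6 8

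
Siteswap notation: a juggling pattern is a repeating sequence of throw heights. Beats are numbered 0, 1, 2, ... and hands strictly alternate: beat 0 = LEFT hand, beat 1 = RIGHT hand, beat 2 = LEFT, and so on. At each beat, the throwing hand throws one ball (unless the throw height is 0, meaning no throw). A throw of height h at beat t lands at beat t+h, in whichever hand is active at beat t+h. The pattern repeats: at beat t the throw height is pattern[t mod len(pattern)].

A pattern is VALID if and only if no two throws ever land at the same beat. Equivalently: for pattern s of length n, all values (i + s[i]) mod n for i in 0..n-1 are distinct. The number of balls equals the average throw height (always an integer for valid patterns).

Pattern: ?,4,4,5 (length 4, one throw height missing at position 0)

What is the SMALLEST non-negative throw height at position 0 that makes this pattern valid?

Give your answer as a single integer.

i=0: s[i]=? (unknown)
i=1: (1 + 4) mod 4 = 1
i=2: (2 + 4) mod 4 = 2
i=3: (3 + 5) mod 4 = 0
Known residues: [0, 1, 2]; need a permutation of 0..3, so missing residue r = 3
Need (0 + s) mod 4 = 3; smallest s = (3 - 0) mod 4 = 3

Answer: 3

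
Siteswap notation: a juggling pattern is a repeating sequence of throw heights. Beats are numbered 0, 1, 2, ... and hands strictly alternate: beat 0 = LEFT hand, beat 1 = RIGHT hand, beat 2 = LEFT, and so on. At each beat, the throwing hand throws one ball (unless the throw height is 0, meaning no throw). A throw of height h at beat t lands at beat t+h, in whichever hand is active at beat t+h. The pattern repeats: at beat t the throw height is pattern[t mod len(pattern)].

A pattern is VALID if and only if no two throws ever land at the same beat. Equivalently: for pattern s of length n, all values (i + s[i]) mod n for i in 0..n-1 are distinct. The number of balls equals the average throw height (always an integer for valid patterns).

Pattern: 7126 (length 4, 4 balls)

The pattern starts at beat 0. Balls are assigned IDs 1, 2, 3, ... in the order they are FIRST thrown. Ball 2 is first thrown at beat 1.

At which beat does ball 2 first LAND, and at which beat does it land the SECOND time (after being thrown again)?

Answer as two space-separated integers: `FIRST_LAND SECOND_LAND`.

Answer: 2 4

Derivation:
Beat 0 (L): throw ball1 h=7 -> lands@7:R; in-air after throw: [b1@7:R]
Beat 1 (R): throw ball2 h=1 -> lands@2:L; in-air after throw: [b2@2:L b1@7:R]
Beat 2 (L): throw ball2 h=2 -> lands@4:L; in-air after throw: [b2@4:L b1@7:R]
Beat 3 (R): throw ball3 h=6 -> lands@9:R; in-air after throw: [b2@4:L b1@7:R b3@9:R]
Beat 4 (L): throw ball2 h=7 -> lands@11:R; in-air after throw: [b1@7:R b3@9:R b2@11:R]
Ball 2: thrown@1 h=1 -> first land @2; rethrown@2 h=2 -> second land @4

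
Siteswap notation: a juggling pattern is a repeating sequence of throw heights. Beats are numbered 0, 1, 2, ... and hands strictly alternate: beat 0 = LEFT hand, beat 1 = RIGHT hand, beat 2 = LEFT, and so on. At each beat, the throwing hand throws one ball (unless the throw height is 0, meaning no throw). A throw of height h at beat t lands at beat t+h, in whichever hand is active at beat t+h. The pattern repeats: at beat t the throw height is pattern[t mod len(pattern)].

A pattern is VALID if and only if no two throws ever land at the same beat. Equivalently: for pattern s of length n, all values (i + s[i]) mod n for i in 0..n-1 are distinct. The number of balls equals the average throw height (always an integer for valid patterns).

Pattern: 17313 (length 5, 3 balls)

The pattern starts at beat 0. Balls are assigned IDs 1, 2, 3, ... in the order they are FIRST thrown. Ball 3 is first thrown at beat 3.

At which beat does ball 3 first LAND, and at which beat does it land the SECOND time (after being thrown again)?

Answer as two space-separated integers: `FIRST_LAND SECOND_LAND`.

Answer: 4 7

Derivation:
Beat 0 (L): throw ball1 h=1 -> lands@1:R; in-air after throw: [b1@1:R]
Beat 1 (R): throw ball1 h=7 -> lands@8:L; in-air after throw: [b1@8:L]
Beat 2 (L): throw ball2 h=3 -> lands@5:R; in-air after throw: [b2@5:R b1@8:L]
Beat 3 (R): throw ball3 h=1 -> lands@4:L; in-air after throw: [b3@4:L b2@5:R b1@8:L]
Beat 4 (L): throw ball3 h=3 -> lands@7:R; in-air after throw: [b2@5:R b3@7:R b1@8:L]
Beat 5 (R): throw ball2 h=1 -> lands@6:L; in-air after throw: [b2@6:L b3@7:R b1@8:L]
Beat 6 (L): throw ball2 h=7 -> lands@13:R; in-air after throw: [b3@7:R b1@8:L b2@13:R]
Beat 7 (R): throw ball3 h=3 -> lands@10:L; in-air after throw: [b1@8:L b3@10:L b2@13:R]
Ball 3: thrown@3 h=1 -> first land @4; rethrown@4 h=3 -> second land @7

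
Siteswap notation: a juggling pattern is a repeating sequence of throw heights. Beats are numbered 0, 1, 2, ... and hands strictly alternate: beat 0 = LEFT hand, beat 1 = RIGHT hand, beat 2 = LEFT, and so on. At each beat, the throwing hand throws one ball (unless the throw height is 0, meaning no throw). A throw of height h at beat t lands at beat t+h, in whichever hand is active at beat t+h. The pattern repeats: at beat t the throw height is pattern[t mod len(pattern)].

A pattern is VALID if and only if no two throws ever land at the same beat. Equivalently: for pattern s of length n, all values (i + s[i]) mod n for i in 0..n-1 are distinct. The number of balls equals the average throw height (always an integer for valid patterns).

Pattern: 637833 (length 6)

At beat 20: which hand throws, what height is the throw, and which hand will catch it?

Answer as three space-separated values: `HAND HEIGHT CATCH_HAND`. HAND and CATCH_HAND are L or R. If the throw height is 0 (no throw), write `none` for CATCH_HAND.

Beat 20: 20 mod 2 = 0, so hand = L
Throw height = pattern[20 mod 6] = pattern[2] = 7
Lands at beat 20+7=27, 27 mod 2 = 1, so catch hand = R

Answer: L 7 R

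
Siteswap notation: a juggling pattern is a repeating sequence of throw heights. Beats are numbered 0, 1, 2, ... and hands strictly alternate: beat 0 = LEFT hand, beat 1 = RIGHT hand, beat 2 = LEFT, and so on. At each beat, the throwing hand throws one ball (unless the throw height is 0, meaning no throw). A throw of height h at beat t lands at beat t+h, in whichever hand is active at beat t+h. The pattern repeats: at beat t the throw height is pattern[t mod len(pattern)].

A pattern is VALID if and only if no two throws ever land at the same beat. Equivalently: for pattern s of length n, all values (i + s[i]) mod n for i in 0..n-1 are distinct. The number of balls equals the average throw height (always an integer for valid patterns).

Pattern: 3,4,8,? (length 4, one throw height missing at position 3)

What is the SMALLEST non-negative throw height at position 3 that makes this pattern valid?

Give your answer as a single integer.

i=0: (0 + 3) mod 4 = 3
i=1: (1 + 4) mod 4 = 1
i=2: (2 + 8) mod 4 = 2
i=3: s[i]=? (unknown)
Known residues: [1, 2, 3]; need a permutation of 0..3, so missing residue r = 0
Need (3 + s) mod 4 = 0; smallest s = (0 - 3) mod 4 = 1

Answer: 1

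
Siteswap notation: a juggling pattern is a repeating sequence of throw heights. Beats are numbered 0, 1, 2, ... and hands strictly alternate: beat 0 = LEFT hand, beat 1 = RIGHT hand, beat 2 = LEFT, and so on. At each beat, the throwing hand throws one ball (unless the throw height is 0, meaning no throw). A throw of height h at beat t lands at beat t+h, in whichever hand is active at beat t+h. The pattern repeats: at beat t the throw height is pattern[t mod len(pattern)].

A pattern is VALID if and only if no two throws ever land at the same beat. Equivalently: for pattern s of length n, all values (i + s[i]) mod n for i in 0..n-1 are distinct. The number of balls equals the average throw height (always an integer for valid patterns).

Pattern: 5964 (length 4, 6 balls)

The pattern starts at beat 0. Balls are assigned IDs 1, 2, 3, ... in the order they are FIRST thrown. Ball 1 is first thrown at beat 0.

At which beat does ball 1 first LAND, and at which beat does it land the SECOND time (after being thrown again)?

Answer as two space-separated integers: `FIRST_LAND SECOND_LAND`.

Beat 0 (L): throw ball1 h=5 -> lands@5:R; in-air after throw: [b1@5:R]
Beat 1 (R): throw ball2 h=9 -> lands@10:L; in-air after throw: [b1@5:R b2@10:L]
Beat 2 (L): throw ball3 h=6 -> lands@8:L; in-air after throw: [b1@5:R b3@8:L b2@10:L]
Beat 3 (R): throw ball4 h=4 -> lands@7:R; in-air after throw: [b1@5:R b4@7:R b3@8:L b2@10:L]
Beat 4 (L): throw ball5 h=5 -> lands@9:R; in-air after throw: [b1@5:R b4@7:R b3@8:L b5@9:R b2@10:L]
Beat 5 (R): throw ball1 h=9 -> lands@14:L; in-air after throw: [b4@7:R b3@8:L b5@9:R b2@10:L b1@14:L]
Beat 6 (L): throw ball6 h=6 -> lands@12:L; in-air after throw: [b4@7:R b3@8:L b5@9:R b2@10:L b6@12:L b1@14:L]
Beat 7 (R): throw ball4 h=4 -> lands@11:R; in-air after throw: [b3@8:L b5@9:R b2@10:L b4@11:R b6@12:L b1@14:L]
Beat 8 (L): throw ball3 h=5 -> lands@13:R; in-air after throw: [b5@9:R b2@10:L b4@11:R b6@12:L b3@13:R b1@14:L]
Beat 9 (R): throw ball5 h=9 -> lands@18:L; in-air after throw: [b2@10:L b4@11:R b6@12:L b3@13:R b1@14:L b5@18:L]
Beat 10 (L): throw ball2 h=6 -> lands@16:L; in-air after throw: [b4@11:R b6@12:L b3@13:R b1@14:L b2@16:L b5@18:L]
Beat 11 (R): throw ball4 h=4 -> lands@15:R; in-air after throw: [b6@12:L b3@13:R b1@14:L b4@15:R b2@16:L b5@18:L]
Beat 12 (L): throw ball6 h=5 -> lands@17:R; in-air after throw: [b3@13:R b1@14:L b4@15:R b2@16:L b6@17:R b5@18:L]
Beat 13 (R): throw ball3 h=9 -> lands@22:L; in-air after throw: [b1@14:L b4@15:R b2@16:L b6@17:R b5@18:L b3@22:L]
Beat 14 (L): throw ball1 h=6 -> lands@20:L; in-air after throw: [b4@15:R b2@16:L b6@17:R b5@18:L b1@20:L b3@22:L]
Ball 1: thrown@0 h=5 -> first land @5; rethrown@5 h=9 -> second land @14

Answer: 5 14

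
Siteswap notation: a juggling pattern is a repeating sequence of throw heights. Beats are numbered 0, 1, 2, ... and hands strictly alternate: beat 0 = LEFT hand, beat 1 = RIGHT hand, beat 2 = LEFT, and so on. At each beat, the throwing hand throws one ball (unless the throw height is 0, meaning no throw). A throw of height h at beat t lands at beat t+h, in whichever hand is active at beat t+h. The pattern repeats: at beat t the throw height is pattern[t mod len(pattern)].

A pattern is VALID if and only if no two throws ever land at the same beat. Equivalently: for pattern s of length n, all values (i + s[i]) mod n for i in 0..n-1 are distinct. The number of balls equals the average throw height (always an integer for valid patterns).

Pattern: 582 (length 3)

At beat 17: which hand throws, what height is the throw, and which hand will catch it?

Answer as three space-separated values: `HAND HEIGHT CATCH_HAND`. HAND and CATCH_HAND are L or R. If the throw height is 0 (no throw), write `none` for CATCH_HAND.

Beat 17: 17 mod 2 = 1, so hand = R
Throw height = pattern[17 mod 3] = pattern[2] = 2
Lands at beat 17+2=19, 19 mod 2 = 1, so catch hand = R

Answer: R 2 R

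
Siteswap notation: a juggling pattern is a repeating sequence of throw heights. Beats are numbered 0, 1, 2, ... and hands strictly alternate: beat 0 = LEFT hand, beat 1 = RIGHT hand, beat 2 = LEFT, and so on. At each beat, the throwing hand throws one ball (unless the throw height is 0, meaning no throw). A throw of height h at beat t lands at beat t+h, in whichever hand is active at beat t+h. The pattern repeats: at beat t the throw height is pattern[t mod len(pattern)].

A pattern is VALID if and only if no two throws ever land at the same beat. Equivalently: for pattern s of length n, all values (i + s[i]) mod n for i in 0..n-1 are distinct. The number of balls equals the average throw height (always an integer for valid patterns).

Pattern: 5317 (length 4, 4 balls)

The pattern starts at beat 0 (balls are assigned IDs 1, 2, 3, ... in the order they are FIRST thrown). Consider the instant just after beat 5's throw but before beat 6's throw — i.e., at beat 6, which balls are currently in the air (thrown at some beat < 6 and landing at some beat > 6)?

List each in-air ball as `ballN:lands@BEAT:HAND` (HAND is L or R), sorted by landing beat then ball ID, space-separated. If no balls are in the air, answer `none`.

Answer: ball1:lands@8:L ball2:lands@9:R ball3:lands@10:L

Derivation:
Beat 0 (L): throw ball1 h=5 -> lands@5:R; in-air after throw: [b1@5:R]
Beat 1 (R): throw ball2 h=3 -> lands@4:L; in-air after throw: [b2@4:L b1@5:R]
Beat 2 (L): throw ball3 h=1 -> lands@3:R; in-air after throw: [b3@3:R b2@4:L b1@5:R]
Beat 3 (R): throw ball3 h=7 -> lands@10:L; in-air after throw: [b2@4:L b1@5:R b3@10:L]
Beat 4 (L): throw ball2 h=5 -> lands@9:R; in-air after throw: [b1@5:R b2@9:R b3@10:L]
Beat 5 (R): throw ball1 h=3 -> lands@8:L; in-air after throw: [b1@8:L b2@9:R b3@10:L]
Beat 6 (L): throw ball4 h=1 -> lands@7:R; in-air after throw: [b4@7:R b1@8:L b2@9:R b3@10:L]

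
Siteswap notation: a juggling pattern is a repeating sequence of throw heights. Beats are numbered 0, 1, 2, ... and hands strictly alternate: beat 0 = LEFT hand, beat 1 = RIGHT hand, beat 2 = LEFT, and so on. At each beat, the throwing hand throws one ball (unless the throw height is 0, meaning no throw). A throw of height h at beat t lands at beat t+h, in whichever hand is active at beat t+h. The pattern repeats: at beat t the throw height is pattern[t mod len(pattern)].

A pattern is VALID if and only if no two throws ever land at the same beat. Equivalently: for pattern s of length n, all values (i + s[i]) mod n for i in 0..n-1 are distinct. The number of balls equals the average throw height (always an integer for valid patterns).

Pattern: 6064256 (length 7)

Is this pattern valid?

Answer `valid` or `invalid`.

Answer: invalid

Derivation:
i=0: (i + s[i]) mod n = (0 + 6) mod 7 = 6
i=1: (i + s[i]) mod n = (1 + 0) mod 7 = 1
i=2: (i + s[i]) mod n = (2 + 6) mod 7 = 1
i=3: (i + s[i]) mod n = (3 + 4) mod 7 = 0
i=4: (i + s[i]) mod n = (4 + 2) mod 7 = 6
i=5: (i + s[i]) mod n = (5 + 5) mod 7 = 3
i=6: (i + s[i]) mod n = (6 + 6) mod 7 = 5
Residues: [6, 1, 1, 0, 6, 3, 5], distinct: False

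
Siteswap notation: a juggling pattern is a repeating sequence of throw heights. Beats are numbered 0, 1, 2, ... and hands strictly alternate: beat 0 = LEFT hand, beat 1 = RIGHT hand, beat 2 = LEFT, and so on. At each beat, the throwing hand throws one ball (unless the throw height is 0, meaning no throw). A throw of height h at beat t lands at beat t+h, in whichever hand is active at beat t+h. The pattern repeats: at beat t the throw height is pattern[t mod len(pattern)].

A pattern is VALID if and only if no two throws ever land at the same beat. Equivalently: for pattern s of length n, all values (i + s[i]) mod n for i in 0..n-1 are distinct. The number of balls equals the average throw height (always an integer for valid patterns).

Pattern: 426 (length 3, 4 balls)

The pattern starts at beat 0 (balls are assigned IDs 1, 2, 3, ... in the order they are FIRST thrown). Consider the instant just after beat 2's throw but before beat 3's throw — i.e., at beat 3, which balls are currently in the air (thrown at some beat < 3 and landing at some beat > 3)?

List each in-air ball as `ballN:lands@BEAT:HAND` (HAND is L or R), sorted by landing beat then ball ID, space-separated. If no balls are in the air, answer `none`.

Answer: ball1:lands@4:L ball3:lands@8:L

Derivation:
Beat 0 (L): throw ball1 h=4 -> lands@4:L; in-air after throw: [b1@4:L]
Beat 1 (R): throw ball2 h=2 -> lands@3:R; in-air after throw: [b2@3:R b1@4:L]
Beat 2 (L): throw ball3 h=6 -> lands@8:L; in-air after throw: [b2@3:R b1@4:L b3@8:L]
Beat 3 (R): throw ball2 h=4 -> lands@7:R; in-air after throw: [b1@4:L b2@7:R b3@8:L]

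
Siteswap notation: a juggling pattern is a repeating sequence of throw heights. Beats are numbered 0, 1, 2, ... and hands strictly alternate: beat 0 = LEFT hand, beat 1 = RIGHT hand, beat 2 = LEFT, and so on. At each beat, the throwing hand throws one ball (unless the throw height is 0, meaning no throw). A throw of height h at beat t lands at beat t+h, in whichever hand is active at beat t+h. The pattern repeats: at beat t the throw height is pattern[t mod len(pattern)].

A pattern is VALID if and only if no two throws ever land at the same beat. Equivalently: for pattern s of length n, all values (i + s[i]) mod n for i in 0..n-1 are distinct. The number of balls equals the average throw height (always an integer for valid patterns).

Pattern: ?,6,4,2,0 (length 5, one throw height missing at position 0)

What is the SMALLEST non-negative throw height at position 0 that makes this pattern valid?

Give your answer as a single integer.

i=0: s[i]=? (unknown)
i=1: (1 + 6) mod 5 = 2
i=2: (2 + 4) mod 5 = 1
i=3: (3 + 2) mod 5 = 0
i=4: (4 + 0) mod 5 = 4
Known residues: [0, 1, 2, 4]; need a permutation of 0..4, so missing residue r = 3
Need (0 + s) mod 5 = 3; smallest s = (3 - 0) mod 5 = 3

Answer: 3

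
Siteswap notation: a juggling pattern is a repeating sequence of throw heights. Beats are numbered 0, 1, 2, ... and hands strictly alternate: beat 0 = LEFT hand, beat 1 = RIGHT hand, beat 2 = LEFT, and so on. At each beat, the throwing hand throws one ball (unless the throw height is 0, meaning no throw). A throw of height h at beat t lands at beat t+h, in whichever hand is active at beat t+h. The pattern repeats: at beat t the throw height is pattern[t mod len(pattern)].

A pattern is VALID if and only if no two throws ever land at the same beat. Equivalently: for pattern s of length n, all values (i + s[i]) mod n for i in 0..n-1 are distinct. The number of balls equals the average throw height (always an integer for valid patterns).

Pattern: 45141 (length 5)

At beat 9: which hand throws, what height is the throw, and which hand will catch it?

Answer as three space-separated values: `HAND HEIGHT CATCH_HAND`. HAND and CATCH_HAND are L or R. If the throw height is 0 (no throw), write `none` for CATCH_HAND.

Beat 9: 9 mod 2 = 1, so hand = R
Throw height = pattern[9 mod 5] = pattern[4] = 1
Lands at beat 9+1=10, 10 mod 2 = 0, so catch hand = L

Answer: R 1 L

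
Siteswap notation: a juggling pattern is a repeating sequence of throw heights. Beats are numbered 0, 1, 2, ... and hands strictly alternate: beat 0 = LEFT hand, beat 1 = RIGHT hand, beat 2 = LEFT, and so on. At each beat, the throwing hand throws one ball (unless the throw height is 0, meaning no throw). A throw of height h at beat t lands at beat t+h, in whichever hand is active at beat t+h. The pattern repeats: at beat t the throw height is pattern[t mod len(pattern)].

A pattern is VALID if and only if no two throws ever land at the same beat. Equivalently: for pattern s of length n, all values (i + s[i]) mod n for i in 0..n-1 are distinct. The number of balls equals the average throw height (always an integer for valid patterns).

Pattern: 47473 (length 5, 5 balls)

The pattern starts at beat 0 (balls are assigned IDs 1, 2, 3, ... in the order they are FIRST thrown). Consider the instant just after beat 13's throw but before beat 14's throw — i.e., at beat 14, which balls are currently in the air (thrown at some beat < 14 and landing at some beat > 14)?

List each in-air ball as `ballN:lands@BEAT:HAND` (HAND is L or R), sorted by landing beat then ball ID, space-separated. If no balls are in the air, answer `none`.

Beat 0 (L): throw ball1 h=4 -> lands@4:L; in-air after throw: [b1@4:L]
Beat 1 (R): throw ball2 h=7 -> lands@8:L; in-air after throw: [b1@4:L b2@8:L]
Beat 2 (L): throw ball3 h=4 -> lands@6:L; in-air after throw: [b1@4:L b3@6:L b2@8:L]
Beat 3 (R): throw ball4 h=7 -> lands@10:L; in-air after throw: [b1@4:L b3@6:L b2@8:L b4@10:L]
Beat 4 (L): throw ball1 h=3 -> lands@7:R; in-air after throw: [b3@6:L b1@7:R b2@8:L b4@10:L]
Beat 5 (R): throw ball5 h=4 -> lands@9:R; in-air after throw: [b3@6:L b1@7:R b2@8:L b5@9:R b4@10:L]
Beat 6 (L): throw ball3 h=7 -> lands@13:R; in-air after throw: [b1@7:R b2@8:L b5@9:R b4@10:L b3@13:R]
Beat 7 (R): throw ball1 h=4 -> lands@11:R; in-air after throw: [b2@8:L b5@9:R b4@10:L b1@11:R b3@13:R]
Beat 8 (L): throw ball2 h=7 -> lands@15:R; in-air after throw: [b5@9:R b4@10:L b1@11:R b3@13:R b2@15:R]
Beat 9 (R): throw ball5 h=3 -> lands@12:L; in-air after throw: [b4@10:L b1@11:R b5@12:L b3@13:R b2@15:R]
Beat 10 (L): throw ball4 h=4 -> lands@14:L; in-air after throw: [b1@11:R b5@12:L b3@13:R b4@14:L b2@15:R]
Beat 11 (R): throw ball1 h=7 -> lands@18:L; in-air after throw: [b5@12:L b3@13:R b4@14:L b2@15:R b1@18:L]
Beat 12 (L): throw ball5 h=4 -> lands@16:L; in-air after throw: [b3@13:R b4@14:L b2@15:R b5@16:L b1@18:L]
Beat 13 (R): throw ball3 h=7 -> lands@20:L; in-air after throw: [b4@14:L b2@15:R b5@16:L b1@18:L b3@20:L]
Beat 14 (L): throw ball4 h=3 -> lands@17:R; in-air after throw: [b2@15:R b5@16:L b4@17:R b1@18:L b3@20:L]

Answer: ball2:lands@15:R ball5:lands@16:L ball1:lands@18:L ball3:lands@20:L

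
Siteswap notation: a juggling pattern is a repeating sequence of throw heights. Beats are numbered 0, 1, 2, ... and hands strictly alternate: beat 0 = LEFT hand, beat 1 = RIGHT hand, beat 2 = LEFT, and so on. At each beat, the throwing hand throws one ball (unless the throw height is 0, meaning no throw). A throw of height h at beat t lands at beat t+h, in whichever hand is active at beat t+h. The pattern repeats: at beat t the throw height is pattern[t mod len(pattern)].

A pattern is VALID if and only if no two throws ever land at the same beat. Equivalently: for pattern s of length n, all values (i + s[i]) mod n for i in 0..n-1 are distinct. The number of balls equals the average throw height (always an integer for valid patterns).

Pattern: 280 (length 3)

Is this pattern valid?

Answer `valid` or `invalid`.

Answer: invalid

Derivation:
i=0: (i + s[i]) mod n = (0 + 2) mod 3 = 2
i=1: (i + s[i]) mod n = (1 + 8) mod 3 = 0
i=2: (i + s[i]) mod n = (2 + 0) mod 3 = 2
Residues: [2, 0, 2], distinct: False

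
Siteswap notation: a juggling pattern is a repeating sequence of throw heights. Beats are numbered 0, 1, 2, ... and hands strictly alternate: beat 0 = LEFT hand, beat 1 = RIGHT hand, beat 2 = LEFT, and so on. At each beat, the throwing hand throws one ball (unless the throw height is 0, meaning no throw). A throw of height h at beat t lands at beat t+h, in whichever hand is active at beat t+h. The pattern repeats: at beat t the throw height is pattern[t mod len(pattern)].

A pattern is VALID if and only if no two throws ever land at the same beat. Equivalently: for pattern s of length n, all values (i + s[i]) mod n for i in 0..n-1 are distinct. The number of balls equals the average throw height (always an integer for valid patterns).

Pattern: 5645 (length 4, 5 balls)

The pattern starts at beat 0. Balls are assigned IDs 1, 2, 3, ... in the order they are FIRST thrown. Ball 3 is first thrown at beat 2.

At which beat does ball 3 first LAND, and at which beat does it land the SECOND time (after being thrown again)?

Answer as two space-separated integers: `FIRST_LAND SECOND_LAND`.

Beat 0 (L): throw ball1 h=5 -> lands@5:R; in-air after throw: [b1@5:R]
Beat 1 (R): throw ball2 h=6 -> lands@7:R; in-air after throw: [b1@5:R b2@7:R]
Beat 2 (L): throw ball3 h=4 -> lands@6:L; in-air after throw: [b1@5:R b3@6:L b2@7:R]
Beat 3 (R): throw ball4 h=5 -> lands@8:L; in-air after throw: [b1@5:R b3@6:L b2@7:R b4@8:L]
Beat 4 (L): throw ball5 h=5 -> lands@9:R; in-air after throw: [b1@5:R b3@6:L b2@7:R b4@8:L b5@9:R]
Beat 5 (R): throw ball1 h=6 -> lands@11:R; in-air after throw: [b3@6:L b2@7:R b4@8:L b5@9:R b1@11:R]
Beat 6 (L): throw ball3 h=4 -> lands@10:L; in-air after throw: [b2@7:R b4@8:L b5@9:R b3@10:L b1@11:R]
Beat 7 (R): throw ball2 h=5 -> lands@12:L; in-air after throw: [b4@8:L b5@9:R b3@10:L b1@11:R b2@12:L]
Beat 8 (L): throw ball4 h=5 -> lands@13:R; in-air after throw: [b5@9:R b3@10:L b1@11:R b2@12:L b4@13:R]
Beat 9 (R): throw ball5 h=6 -> lands@15:R; in-air after throw: [b3@10:L b1@11:R b2@12:L b4@13:R b5@15:R]
Beat 10 (L): throw ball3 h=4 -> lands@14:L; in-air after throw: [b1@11:R b2@12:L b4@13:R b3@14:L b5@15:R]
Ball 3: thrown@2 h=4 -> first land @6; rethrown@6 h=4 -> second land @10

Answer: 6 10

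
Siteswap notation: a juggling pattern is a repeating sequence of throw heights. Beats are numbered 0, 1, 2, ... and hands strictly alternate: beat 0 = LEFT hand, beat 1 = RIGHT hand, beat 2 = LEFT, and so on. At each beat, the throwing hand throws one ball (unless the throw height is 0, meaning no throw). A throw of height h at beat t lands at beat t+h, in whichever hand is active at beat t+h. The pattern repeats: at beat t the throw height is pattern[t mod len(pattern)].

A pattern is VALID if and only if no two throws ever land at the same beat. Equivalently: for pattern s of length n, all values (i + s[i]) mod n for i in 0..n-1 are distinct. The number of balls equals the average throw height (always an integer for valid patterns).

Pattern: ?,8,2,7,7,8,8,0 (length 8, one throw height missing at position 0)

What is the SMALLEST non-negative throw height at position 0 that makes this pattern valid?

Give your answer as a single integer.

Answer: 0

Derivation:
i=0: s[i]=? (unknown)
i=1: (1 + 8) mod 8 = 1
i=2: (2 + 2) mod 8 = 4
i=3: (3 + 7) mod 8 = 2
i=4: (4 + 7) mod 8 = 3
i=5: (5 + 8) mod 8 = 5
i=6: (6 + 8) mod 8 = 6
i=7: (7 + 0) mod 8 = 7
Known residues: [1, 2, 3, 4, 5, 6, 7]; need a permutation of 0..7, so missing residue r = 0
Need (0 + s) mod 8 = 0; smallest s = (0 - 0) mod 8 = 0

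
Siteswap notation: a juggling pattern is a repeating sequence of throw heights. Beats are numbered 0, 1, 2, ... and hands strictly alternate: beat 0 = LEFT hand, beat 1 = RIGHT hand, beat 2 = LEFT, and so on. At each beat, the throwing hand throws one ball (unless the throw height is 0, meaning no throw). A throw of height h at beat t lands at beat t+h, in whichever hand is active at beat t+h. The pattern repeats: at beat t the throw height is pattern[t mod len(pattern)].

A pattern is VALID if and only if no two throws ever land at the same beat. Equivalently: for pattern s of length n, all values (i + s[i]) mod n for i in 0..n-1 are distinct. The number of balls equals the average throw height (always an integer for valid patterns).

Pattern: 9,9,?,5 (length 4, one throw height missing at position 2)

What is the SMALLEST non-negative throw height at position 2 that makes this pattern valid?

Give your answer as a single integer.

i=0: (0 + 9) mod 4 = 1
i=1: (1 + 9) mod 4 = 2
i=2: s[i]=? (unknown)
i=3: (3 + 5) mod 4 = 0
Known residues: [0, 1, 2]; need a permutation of 0..3, so missing residue r = 3
Need (2 + s) mod 4 = 3; smallest s = (3 - 2) mod 4 = 1

Answer: 1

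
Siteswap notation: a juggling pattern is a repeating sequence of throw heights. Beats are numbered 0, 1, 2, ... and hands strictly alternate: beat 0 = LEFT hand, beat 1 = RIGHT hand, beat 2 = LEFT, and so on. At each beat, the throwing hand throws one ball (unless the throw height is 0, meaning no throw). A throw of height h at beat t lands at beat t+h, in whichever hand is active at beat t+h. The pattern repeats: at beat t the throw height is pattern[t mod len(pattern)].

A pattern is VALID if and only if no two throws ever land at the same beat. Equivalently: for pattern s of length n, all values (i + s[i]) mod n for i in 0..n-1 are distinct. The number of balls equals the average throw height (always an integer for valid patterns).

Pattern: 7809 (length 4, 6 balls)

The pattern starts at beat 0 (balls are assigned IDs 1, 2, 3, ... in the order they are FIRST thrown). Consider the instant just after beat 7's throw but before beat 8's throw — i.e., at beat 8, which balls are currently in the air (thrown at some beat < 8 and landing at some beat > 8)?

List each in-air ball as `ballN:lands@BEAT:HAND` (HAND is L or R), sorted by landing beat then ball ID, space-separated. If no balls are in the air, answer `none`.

Answer: ball2:lands@9:R ball4:lands@11:R ball3:lands@12:L ball5:lands@13:R ball1:lands@16:L

Derivation:
Beat 0 (L): throw ball1 h=7 -> lands@7:R; in-air after throw: [b1@7:R]
Beat 1 (R): throw ball2 h=8 -> lands@9:R; in-air after throw: [b1@7:R b2@9:R]
Beat 3 (R): throw ball3 h=9 -> lands@12:L; in-air after throw: [b1@7:R b2@9:R b3@12:L]
Beat 4 (L): throw ball4 h=7 -> lands@11:R; in-air after throw: [b1@7:R b2@9:R b4@11:R b3@12:L]
Beat 5 (R): throw ball5 h=8 -> lands@13:R; in-air after throw: [b1@7:R b2@9:R b4@11:R b3@12:L b5@13:R]
Beat 7 (R): throw ball1 h=9 -> lands@16:L; in-air after throw: [b2@9:R b4@11:R b3@12:L b5@13:R b1@16:L]
Beat 8 (L): throw ball6 h=7 -> lands@15:R; in-air after throw: [b2@9:R b4@11:R b3@12:L b5@13:R b6@15:R b1@16:L]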